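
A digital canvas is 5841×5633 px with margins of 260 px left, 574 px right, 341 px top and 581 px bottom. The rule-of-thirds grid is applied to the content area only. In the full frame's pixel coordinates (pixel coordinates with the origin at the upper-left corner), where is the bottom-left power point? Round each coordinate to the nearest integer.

Content width = 5841 − 260 − 574 = 5007 px; content height = 5633 − 341 − 581 = 4711 px.
Bottom-left is one-third across and two-thirds down within the content area.
x = 260 + 1 × 5007/3 = 260 + 1669.00 ≈ 1929
y = 341 + 2 × 4711/3 = 341 + 3140.67 ≈ 3482

(1929, 3482)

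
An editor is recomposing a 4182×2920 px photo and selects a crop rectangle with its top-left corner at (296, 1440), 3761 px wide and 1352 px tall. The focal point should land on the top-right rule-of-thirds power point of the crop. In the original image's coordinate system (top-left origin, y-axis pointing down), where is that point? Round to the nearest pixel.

One third of the crop width 3761 is 1253.67 px.
One third of the crop height 1352 is 450.67 px.
The top-right point is two-thirds across and one-third down within the crop:
x = 296 + 2 × 1253.67 ≈ 2803; y = 1440 + 1 × 450.67 ≈ 1891.

x = 2803 px, y = 1891 px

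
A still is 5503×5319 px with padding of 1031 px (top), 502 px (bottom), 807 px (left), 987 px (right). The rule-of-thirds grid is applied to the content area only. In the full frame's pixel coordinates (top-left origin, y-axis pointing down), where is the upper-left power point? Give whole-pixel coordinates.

Content width = 5503 − 807 − 987 = 3709 px; content height = 5319 − 1031 − 502 = 3786 px.
Upper-left is one-third across and one-third down within the content area.
x = 807 + 1 × 3709/3 = 807 + 1236.33 ≈ 2043
y = 1031 + 1 × 3786/3 = 1031 + 1262.00 ≈ 2293

x = 2043 px, y = 2293 px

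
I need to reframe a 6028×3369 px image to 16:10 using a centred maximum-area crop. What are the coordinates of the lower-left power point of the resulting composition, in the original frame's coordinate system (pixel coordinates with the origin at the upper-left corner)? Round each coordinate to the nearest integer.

(2116, 2246)

6028/3369 > 16/10, so the 16:10 crop keeps the full height 3369 and trims width to 3369 × 16/10 = 5390.40 px.
Left offset = (6028 − 5390.40)/2 = 318.80 px; top offset = 0.
Lower-left is one-third across and two-thirds down within the crop:
x = 318.80 + 1 × 5390.40/3 ≈ 2116; y = 0.00 + 2 × 3369.00/3 ≈ 2246.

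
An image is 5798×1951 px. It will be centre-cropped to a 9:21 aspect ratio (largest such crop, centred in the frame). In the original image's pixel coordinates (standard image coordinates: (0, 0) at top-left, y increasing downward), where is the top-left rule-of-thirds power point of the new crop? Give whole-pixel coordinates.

5798/1951 > 9/21, so the 9:21 crop keeps the full height 1951 and trims width to 1951 × 9/21 = 836.14 px.
Left offset = (5798 − 836.14)/2 = 2480.93 px; top offset = 0.
Top-left is one-third across and one-third down within the crop:
x = 2480.93 + 1 × 836.14/3 ≈ 2760; y = 0.00 + 1 × 1951.00/3 ≈ 650.

x = 2760 px, y = 650 px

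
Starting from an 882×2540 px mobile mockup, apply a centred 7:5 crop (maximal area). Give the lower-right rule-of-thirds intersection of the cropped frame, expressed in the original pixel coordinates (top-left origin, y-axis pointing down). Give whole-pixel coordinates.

882/2540 < 7/5, so the 7:5 crop keeps the full width 882 and trims height to 882 × 5/7 = 630.00 px.
Top offset = (2540 − 630.00)/2 = 955.00 px; left offset = 0.
Lower-right is two-thirds across and two-thirds down within the crop:
x = 0.00 + 2 × 882.00/3 ≈ 588; y = 955.00 + 2 × 630.00/3 ≈ 1375.

x = 588 px, y = 1375 px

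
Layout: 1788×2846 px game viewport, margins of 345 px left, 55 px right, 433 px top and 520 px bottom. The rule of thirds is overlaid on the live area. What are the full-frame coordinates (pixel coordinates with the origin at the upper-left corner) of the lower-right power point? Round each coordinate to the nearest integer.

(1270, 1695)

Content width = 1788 − 345 − 55 = 1388 px; content height = 2846 − 433 − 520 = 1893 px.
Lower-right is two-thirds across and two-thirds down within the live area.
x = 345 + 2 × 1388/3 = 345 + 925.33 ≈ 1270
y = 433 + 2 × 1893/3 = 433 + 1262.00 ≈ 1695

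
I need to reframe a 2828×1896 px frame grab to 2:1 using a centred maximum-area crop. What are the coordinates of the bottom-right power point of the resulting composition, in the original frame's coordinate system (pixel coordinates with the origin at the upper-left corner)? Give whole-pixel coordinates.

2828/1896 < 2/1, so the 2:1 crop keeps the full width 2828 and trims height to 2828 × 1/2 = 1414.00 px.
Top offset = (1896 − 1414.00)/2 = 241.00 px; left offset = 0.
Bottom-right is two-thirds across and two-thirds down within the crop:
x = 0.00 + 2 × 2828.00/3 ≈ 1885; y = 241.00 + 2 × 1414.00/3 ≈ 1184.

(1885, 1184)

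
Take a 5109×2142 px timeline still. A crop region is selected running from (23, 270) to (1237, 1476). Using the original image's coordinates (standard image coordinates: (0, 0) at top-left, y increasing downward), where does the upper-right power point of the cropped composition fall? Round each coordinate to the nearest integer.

x = 832 px, y = 672 px

Crop width = 1237 − 23 = 1214 px; one third is 404.67 px.
Crop height = 1476 − 270 = 1206 px; one third is 402.00 px.
The upper-right point is two-thirds across and one-third down within the crop:
x = 23 + 2 × 404.67 ≈ 832; y = 270 + 1 × 402.00 ≈ 672.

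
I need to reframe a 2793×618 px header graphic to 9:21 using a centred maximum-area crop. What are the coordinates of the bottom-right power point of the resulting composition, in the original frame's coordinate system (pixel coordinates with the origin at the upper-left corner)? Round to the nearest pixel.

2793/618 > 9/21, so the 9:21 crop keeps the full height 618 and trims width to 618 × 9/21 = 264.86 px.
Left offset = (2793 − 264.86)/2 = 1264.07 px; top offset = 0.
Bottom-right is two-thirds across and two-thirds down within the crop:
x = 1264.07 + 2 × 264.86/3 ≈ 1441; y = 0.00 + 2 × 618.00/3 ≈ 412.

x = 1441 px, y = 412 px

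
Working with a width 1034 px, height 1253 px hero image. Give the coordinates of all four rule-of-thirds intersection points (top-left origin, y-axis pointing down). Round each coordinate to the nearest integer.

One third of 1034 is 344.67; one third of 1253 is 417.67.
Vertical third lines at x = 345 and x = 689; horizontal third lines at y = 418 and y = 835.

(345, 418), (689, 418), (345, 835), (689, 835)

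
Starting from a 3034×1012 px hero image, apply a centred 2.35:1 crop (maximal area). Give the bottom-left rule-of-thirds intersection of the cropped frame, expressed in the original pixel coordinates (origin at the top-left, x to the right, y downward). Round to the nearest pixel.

3034/1012 > 2.35/1, so the 2.35:1 crop keeps the full height 1012 and trims width to 1012 × 2.35/1 = 2378.20 px.
Left offset = (3034 − 2378.20)/2 = 327.90 px; top offset = 0.
Bottom-left is one-third across and two-thirds down within the crop:
x = 327.90 + 1 × 2378.20/3 ≈ 1121; y = 0.00 + 2 × 1012.00/3 ≈ 675.

x = 1121 px, y = 675 px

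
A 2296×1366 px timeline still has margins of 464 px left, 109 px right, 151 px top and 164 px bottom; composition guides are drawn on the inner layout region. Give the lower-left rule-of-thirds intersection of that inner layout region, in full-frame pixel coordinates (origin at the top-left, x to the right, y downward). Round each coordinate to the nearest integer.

(1038, 852)

Content width = 2296 − 464 − 109 = 1723 px; content height = 1366 − 151 − 164 = 1051 px.
Lower-left is one-third across and two-thirds down within the inner layout region.
x = 464 + 1 × 1723/3 = 464 + 574.33 ≈ 1038
y = 151 + 2 × 1051/3 = 151 + 700.67 ≈ 852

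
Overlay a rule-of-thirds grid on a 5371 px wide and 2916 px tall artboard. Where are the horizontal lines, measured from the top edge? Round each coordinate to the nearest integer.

y = 972 px and y = 1944 px

2916 / 3 = 972, so the horizontal lines sit at one and two thirds of 2916.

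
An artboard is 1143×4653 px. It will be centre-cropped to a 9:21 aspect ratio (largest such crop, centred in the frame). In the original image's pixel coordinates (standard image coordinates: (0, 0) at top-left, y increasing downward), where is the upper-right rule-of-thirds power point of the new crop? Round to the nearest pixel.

1143/4653 < 9/21, so the 9:21 crop keeps the full width 1143 and trims height to 1143 × 21/9 = 2667.00 px.
Top offset = (4653 − 2667.00)/2 = 993.00 px; left offset = 0.
Upper-right is two-thirds across and one-third down within the crop:
x = 0.00 + 2 × 1143.00/3 ≈ 762; y = 993.00 + 1 × 2667.00/3 ≈ 1882.

(762, 1882)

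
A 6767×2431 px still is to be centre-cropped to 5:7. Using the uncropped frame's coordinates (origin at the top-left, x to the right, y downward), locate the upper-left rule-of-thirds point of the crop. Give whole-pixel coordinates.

6767/2431 > 5/7, so the 5:7 crop keeps the full height 2431 and trims width to 2431 × 5/7 = 1736.43 px.
Left offset = (6767 − 1736.43)/2 = 2515.29 px; top offset = 0.
Upper-left is one-third across and one-third down within the crop:
x = 2515.29 + 1 × 1736.43/3 ≈ 3094; y = 0.00 + 1 × 2431.00/3 ≈ 810.

(3094, 810)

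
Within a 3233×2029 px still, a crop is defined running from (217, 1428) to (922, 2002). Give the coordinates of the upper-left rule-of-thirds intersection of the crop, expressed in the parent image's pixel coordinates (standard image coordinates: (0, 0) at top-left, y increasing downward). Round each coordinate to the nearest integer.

x = 452 px, y = 1619 px

Crop width = 922 − 217 = 705 px; one third is 235.00 px.
Crop height = 2002 − 1428 = 574 px; one third is 191.33 px.
The upper-left point is one-third across and one-third down within the crop:
x = 217 + 1 × 235.00 ≈ 452; y = 1428 + 1 × 191.33 ≈ 1619.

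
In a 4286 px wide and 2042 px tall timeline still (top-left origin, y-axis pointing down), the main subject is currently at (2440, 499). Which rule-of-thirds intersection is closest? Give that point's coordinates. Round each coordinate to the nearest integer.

(2857, 681)

Third lines: x ∈ {1429, 2857}, y ∈ {681, 1361}.
2440 is closer to x = 2857; 499 is closer to y = 681.
So the nearest intersection is the upper-right power point.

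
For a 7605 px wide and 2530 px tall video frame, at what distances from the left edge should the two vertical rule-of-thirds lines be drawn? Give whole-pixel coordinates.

2535 px and 5070 px

7605 / 3 = 2535, so the vertical lines sit at one and two thirds of 7605.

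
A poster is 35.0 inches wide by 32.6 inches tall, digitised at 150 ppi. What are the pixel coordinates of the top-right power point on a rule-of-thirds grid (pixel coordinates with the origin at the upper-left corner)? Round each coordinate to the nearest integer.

In pixels the canvas is 35.0 × 150 = 5250 wide and 32.6 × 150 = 4890 tall.
The top-right point is two-thirds across and one-third down:
x = 2 × 5250/3 ≈ 3500; y = 1 × 4890/3 ≈ 1630.

(3500, 1630)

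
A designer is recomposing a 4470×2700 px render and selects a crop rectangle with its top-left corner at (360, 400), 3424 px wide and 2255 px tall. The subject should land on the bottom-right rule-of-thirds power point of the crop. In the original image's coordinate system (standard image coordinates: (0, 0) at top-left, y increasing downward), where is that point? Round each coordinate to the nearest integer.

x = 2643 px, y = 1903 px

One third of the crop width 3424 is 1141.33 px.
One third of the crop height 2255 is 751.67 px.
The bottom-right point is two-thirds across and two-thirds down within the crop:
x = 360 + 2 × 1141.33 ≈ 2643; y = 400 + 2 × 751.67 ≈ 1903.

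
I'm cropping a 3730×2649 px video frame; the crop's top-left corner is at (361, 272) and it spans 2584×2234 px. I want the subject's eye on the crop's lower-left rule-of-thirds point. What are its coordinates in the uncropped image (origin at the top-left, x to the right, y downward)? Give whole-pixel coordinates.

One third of the crop width 2584 is 861.33 px.
One third of the crop height 2234 is 744.67 px.
The lower-left point is one-third across and two-thirds down within the crop:
x = 361 + 1 × 861.33 ≈ 1222; y = 272 + 2 × 744.67 ≈ 1761.

(1222, 1761)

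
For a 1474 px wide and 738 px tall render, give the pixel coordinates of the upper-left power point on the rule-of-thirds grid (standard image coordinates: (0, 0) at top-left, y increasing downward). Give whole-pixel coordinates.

The upper-left point sits one-third of the way across and one-third of the way down.
x = 1 × 1474/3 ≈ 491; y = 1 × 738/3 ≈ 246.

x = 491 px, y = 246 px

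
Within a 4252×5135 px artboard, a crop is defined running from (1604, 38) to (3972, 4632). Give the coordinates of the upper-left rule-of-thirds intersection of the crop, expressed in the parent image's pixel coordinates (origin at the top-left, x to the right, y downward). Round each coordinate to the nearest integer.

Crop width = 3972 − 1604 = 2368 px; one third is 789.33 px.
Crop height = 4632 − 38 = 4594 px; one third is 1531.33 px.
The upper-left point is one-third across and one-third down within the crop:
x = 1604 + 1 × 789.33 ≈ 2393; y = 38 + 1 × 1531.33 ≈ 1569.

x = 2393 px, y = 1569 px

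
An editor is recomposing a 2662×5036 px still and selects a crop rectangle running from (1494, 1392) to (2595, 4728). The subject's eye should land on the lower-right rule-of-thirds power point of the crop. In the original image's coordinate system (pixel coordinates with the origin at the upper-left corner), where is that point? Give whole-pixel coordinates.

Crop width = 2595 − 1494 = 1101 px; one third is 367.00 px.
Crop height = 4728 − 1392 = 3336 px; one third is 1112.00 px.
The lower-right point is two-thirds across and two-thirds down within the crop:
x = 1494 + 2 × 367.00 ≈ 2228; y = 1392 + 2 × 1112.00 ≈ 3616.

(2228, 3616)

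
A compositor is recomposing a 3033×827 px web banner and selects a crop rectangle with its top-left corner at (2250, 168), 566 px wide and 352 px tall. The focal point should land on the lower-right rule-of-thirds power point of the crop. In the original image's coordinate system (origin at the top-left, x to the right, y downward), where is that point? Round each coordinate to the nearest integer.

(2627, 403)

One third of the crop width 566 is 188.67 px.
One third of the crop height 352 is 117.33 px.
The lower-right point is two-thirds across and two-thirds down within the crop:
x = 2250 + 2 × 188.67 ≈ 2627; y = 168 + 2 × 117.33 ≈ 403.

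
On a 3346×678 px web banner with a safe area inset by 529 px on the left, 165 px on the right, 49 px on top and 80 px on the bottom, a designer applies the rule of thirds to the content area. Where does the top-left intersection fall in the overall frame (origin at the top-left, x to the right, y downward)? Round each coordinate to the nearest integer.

(1413, 232)

Content width = 3346 − 529 − 165 = 2652 px; content height = 678 − 49 − 80 = 549 px.
Top-left is one-third across and one-third down within the content area.
x = 529 + 1 × 2652/3 = 529 + 884.00 ≈ 1413
y = 49 + 1 × 549/3 = 49 + 183.00 ≈ 232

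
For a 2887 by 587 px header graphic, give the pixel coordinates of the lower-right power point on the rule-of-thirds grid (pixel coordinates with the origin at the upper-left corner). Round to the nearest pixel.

The lower-right point sits two-thirds of the way across and two-thirds of the way down.
x = 2 × 2887/3 ≈ 1925; y = 2 × 587/3 ≈ 391.

(1925, 391)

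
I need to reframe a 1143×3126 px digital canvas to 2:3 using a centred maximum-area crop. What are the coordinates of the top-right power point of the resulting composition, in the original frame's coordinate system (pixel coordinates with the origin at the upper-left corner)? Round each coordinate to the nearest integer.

1143/3126 < 2/3, so the 2:3 crop keeps the full width 1143 and trims height to 1143 × 3/2 = 1714.50 px.
Top offset = (3126 − 1714.50)/2 = 705.75 px; left offset = 0.
Top-right is two-thirds across and one-third down within the crop:
x = 0.00 + 2 × 1143.00/3 ≈ 762; y = 705.75 + 1 × 1714.50/3 ≈ 1277.

(762, 1277)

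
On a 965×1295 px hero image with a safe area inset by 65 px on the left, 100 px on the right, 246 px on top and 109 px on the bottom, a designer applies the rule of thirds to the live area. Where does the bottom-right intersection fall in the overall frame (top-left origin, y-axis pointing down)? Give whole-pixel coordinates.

(598, 873)

Content width = 965 − 65 − 100 = 800 px; content height = 1295 − 246 − 109 = 940 px.
Bottom-right is two-thirds across and two-thirds down within the live area.
x = 65 + 2 × 800/3 = 65 + 533.33 ≈ 598
y = 246 + 2 × 940/3 = 246 + 626.67 ≈ 873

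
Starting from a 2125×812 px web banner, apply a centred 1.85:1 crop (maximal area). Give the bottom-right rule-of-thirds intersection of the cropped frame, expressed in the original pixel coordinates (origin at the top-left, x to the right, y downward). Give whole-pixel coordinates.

2125/812 > 1.85/1, so the 1.85:1 crop keeps the full height 812 and trims width to 812 × 1.85/1 = 1502.20 px.
Left offset = (2125 − 1502.20)/2 = 311.40 px; top offset = 0.
Bottom-right is two-thirds across and two-thirds down within the crop:
x = 311.40 + 2 × 1502.20/3 ≈ 1313; y = 0.00 + 2 × 812.00/3 ≈ 541.

x = 1313 px, y = 541 px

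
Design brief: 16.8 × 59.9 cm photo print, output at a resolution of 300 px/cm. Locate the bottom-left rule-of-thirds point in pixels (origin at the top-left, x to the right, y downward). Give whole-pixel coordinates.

x = 1680 px, y = 11980 px

In pixels the canvas is 16.8 × 300 = 5040 wide and 59.9 × 300 = 17970 tall.
The bottom-left point is one-third across and two-thirds down:
x = 1 × 5040/3 ≈ 1680; y = 2 × 17970/3 ≈ 11980.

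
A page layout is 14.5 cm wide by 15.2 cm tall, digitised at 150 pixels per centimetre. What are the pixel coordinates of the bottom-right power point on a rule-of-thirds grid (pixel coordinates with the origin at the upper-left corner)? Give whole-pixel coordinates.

In pixels the canvas is 14.5 × 150 = 2175 wide and 15.2 × 150 = 2280 tall.
The bottom-right point is two-thirds across and two-thirds down:
x = 2 × 2175/3 ≈ 1450; y = 2 × 2280/3 ≈ 1520.

(1450, 1520)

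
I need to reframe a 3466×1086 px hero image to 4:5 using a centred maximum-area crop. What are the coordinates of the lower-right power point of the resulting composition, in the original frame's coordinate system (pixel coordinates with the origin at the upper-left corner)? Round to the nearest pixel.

(1878, 724)

3466/1086 > 4/5, so the 4:5 crop keeps the full height 1086 and trims width to 1086 × 4/5 = 868.80 px.
Left offset = (3466 − 868.80)/2 = 1298.60 px; top offset = 0.
Lower-right is two-thirds across and two-thirds down within the crop:
x = 1298.60 + 2 × 868.80/3 ≈ 1878; y = 0.00 + 2 × 1086.00/3 ≈ 724.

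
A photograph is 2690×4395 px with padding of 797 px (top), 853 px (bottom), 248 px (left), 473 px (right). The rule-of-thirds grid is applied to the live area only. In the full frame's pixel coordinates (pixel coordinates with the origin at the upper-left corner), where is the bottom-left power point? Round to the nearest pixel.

Content width = 2690 − 248 − 473 = 1969 px; content height = 4395 − 797 − 853 = 2745 px.
Bottom-left is one-third across and two-thirds down within the live area.
x = 248 + 1 × 1969/3 = 248 + 656.33 ≈ 904
y = 797 + 2 × 2745/3 = 797 + 1830.00 ≈ 2627

x = 904 px, y = 2627 px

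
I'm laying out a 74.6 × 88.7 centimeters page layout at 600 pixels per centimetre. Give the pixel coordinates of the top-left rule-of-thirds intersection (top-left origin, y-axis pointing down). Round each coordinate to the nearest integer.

In pixels the canvas is 74.6 × 600 = 44760 wide and 88.7 × 600 = 53220 tall.
The top-left point is one-third across and one-third down:
x = 1 × 44760/3 ≈ 14920; y = 1 × 53220/3 ≈ 17740.

(14920, 17740)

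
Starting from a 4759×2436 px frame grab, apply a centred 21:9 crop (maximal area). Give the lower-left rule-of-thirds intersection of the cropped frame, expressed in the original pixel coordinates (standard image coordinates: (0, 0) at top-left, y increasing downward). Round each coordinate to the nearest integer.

(1586, 1558)

4759/2436 < 21/9, so the 21:9 crop keeps the full width 4759 and trims height to 4759 × 9/21 = 2039.57 px.
Top offset = (2436 − 2039.57)/2 = 198.21 px; left offset = 0.
Lower-left is one-third across and two-thirds down within the crop:
x = 0.00 + 1 × 4759.00/3 ≈ 1586; y = 198.21 + 2 × 2039.57/3 ≈ 1558.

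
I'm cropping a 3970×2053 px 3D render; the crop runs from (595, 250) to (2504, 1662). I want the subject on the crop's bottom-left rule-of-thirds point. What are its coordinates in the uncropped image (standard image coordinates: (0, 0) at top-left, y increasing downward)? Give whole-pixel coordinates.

Crop width = 2504 − 595 = 1909 px; one third is 636.33 px.
Crop height = 1662 − 250 = 1412 px; one third is 470.67 px.
The bottom-left point is one-third across and two-thirds down within the crop:
x = 595 + 1 × 636.33 ≈ 1231; y = 250 + 2 × 470.67 ≈ 1191.

(1231, 1191)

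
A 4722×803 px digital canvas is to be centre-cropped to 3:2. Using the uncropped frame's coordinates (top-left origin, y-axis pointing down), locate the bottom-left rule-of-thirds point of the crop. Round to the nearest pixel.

4722/803 > 3/2, so the 3:2 crop keeps the full height 803 and trims width to 803 × 3/2 = 1204.50 px.
Left offset = (4722 − 1204.50)/2 = 1758.75 px; top offset = 0.
Bottom-left is one-third across and two-thirds down within the crop:
x = 1758.75 + 1 × 1204.50/3 ≈ 2160; y = 0.00 + 2 × 803.00/3 ≈ 535.

x = 2160 px, y = 535 px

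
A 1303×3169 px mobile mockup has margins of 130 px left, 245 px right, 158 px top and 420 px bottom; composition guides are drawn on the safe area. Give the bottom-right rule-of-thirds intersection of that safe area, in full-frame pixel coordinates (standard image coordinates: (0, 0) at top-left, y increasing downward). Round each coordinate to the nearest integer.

Content width = 1303 − 130 − 245 = 928 px; content height = 3169 − 158 − 420 = 2591 px.
Bottom-right is two-thirds across and two-thirds down within the safe area.
x = 130 + 2 × 928/3 = 130 + 618.67 ≈ 749
y = 158 + 2 × 2591/3 = 158 + 1727.33 ≈ 1885

(749, 1885)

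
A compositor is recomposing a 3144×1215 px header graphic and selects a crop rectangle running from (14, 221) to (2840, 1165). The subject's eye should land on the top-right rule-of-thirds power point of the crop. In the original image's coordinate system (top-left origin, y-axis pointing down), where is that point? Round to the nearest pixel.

Crop width = 2840 − 14 = 2826 px; one third is 942.00 px.
Crop height = 1165 − 221 = 944 px; one third is 314.67 px.
The top-right point is two-thirds across and one-third down within the crop:
x = 14 + 2 × 942.00 ≈ 1898; y = 221 + 1 × 314.67 ≈ 536.

(1898, 536)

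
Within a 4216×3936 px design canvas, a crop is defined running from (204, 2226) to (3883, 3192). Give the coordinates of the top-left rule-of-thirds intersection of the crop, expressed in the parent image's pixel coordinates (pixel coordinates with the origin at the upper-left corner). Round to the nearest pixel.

Crop width = 3883 − 204 = 3679 px; one third is 1226.33 px.
Crop height = 3192 − 2226 = 966 px; one third is 322.00 px.
The top-left point is one-third across and one-third down within the crop:
x = 204 + 1 × 1226.33 ≈ 1430; y = 2226 + 1 × 322.00 ≈ 2548.

x = 1430 px, y = 2548 px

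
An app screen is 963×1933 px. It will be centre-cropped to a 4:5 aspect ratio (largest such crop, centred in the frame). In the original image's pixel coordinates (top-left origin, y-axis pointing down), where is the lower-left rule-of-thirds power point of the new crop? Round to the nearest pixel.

x = 321 px, y = 1167 px

963/1933 < 4/5, so the 4:5 crop keeps the full width 963 and trims height to 963 × 5/4 = 1203.75 px.
Top offset = (1933 − 1203.75)/2 = 364.62 px; left offset = 0.
Lower-left is one-third across and two-thirds down within the crop:
x = 0.00 + 1 × 963.00/3 ≈ 321; y = 364.62 + 2 × 1203.75/3 ≈ 1167.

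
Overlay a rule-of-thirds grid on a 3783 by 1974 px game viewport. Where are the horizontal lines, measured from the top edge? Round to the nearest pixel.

1974 / 3 = 658, so the horizontal lines sit at one and two thirds of 1974.

y = 658 px and y = 1316 px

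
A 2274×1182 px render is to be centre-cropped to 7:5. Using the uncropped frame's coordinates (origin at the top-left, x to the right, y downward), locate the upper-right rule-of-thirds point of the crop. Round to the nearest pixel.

2274/1182 > 7/5, so the 7:5 crop keeps the full height 1182 and trims width to 1182 × 7/5 = 1654.80 px.
Left offset = (2274 − 1654.80)/2 = 309.60 px; top offset = 0.
Upper-right is two-thirds across and one-third down within the crop:
x = 309.60 + 2 × 1654.80/3 ≈ 1413; y = 0.00 + 1 × 1182.00/3 ≈ 394.

(1413, 394)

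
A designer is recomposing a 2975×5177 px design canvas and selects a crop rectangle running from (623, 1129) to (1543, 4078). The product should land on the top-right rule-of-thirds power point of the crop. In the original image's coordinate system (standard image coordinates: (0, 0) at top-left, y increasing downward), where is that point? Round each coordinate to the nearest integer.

Crop width = 1543 − 623 = 920 px; one third is 306.67 px.
Crop height = 4078 − 1129 = 2949 px; one third is 983.00 px.
The top-right point is two-thirds across and one-third down within the crop:
x = 623 + 2 × 306.67 ≈ 1236; y = 1129 + 1 × 983.00 ≈ 2112.

(1236, 2112)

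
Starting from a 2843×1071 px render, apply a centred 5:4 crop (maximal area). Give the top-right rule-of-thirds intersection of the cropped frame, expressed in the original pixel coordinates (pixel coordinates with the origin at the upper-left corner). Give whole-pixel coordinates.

2843/1071 > 5/4, so the 5:4 crop keeps the full height 1071 and trims width to 1071 × 5/4 = 1338.75 px.
Left offset = (2843 − 1338.75)/2 = 752.12 px; top offset = 0.
Top-right is two-thirds across and one-third down within the crop:
x = 752.12 + 2 × 1338.75/3 ≈ 1645; y = 0.00 + 1 × 1071.00/3 ≈ 357.

(1645, 357)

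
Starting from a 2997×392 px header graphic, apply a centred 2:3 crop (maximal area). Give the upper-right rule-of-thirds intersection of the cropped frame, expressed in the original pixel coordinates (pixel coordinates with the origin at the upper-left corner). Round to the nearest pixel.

2997/392 > 2/3, so the 2:3 crop keeps the full height 392 and trims width to 392 × 2/3 = 261.33 px.
Left offset = (2997 − 261.33)/2 = 1367.83 px; top offset = 0.
Upper-right is two-thirds across and one-third down within the crop:
x = 1367.83 + 2 × 261.33/3 ≈ 1542; y = 0.00 + 1 × 392.00/3 ≈ 131.

(1542, 131)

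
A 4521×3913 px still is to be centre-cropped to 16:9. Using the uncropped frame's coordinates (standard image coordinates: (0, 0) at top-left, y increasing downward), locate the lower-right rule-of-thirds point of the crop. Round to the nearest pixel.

4521/3913 < 16/9, so the 16:9 crop keeps the full width 4521 and trims height to 4521 × 9/16 = 2543.06 px.
Top offset = (3913 − 2543.06)/2 = 684.97 px; left offset = 0.
Lower-right is two-thirds across and two-thirds down within the crop:
x = 0.00 + 2 × 4521.00/3 ≈ 3014; y = 684.97 + 2 × 2543.06/3 ≈ 2380.

(3014, 2380)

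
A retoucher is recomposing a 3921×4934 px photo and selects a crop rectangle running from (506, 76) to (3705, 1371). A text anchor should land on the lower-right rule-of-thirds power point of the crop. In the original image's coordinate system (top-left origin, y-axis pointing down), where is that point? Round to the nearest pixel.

x = 2639 px, y = 939 px

Crop width = 3705 − 506 = 3199 px; one third is 1066.33 px.
Crop height = 1371 − 76 = 1295 px; one third is 431.67 px.
The lower-right point is two-thirds across and two-thirds down within the crop:
x = 506 + 2 × 1066.33 ≈ 2639; y = 76 + 2 × 431.67 ≈ 939.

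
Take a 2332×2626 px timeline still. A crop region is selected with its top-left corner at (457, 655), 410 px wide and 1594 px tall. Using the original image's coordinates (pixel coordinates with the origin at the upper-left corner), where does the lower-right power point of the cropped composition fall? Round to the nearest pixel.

One third of the crop width 410 is 136.67 px.
One third of the crop height 1594 is 531.33 px.
The lower-right point is two-thirds across and two-thirds down within the crop:
x = 457 + 2 × 136.67 ≈ 730; y = 655 + 2 × 531.33 ≈ 1718.

x = 730 px, y = 1718 px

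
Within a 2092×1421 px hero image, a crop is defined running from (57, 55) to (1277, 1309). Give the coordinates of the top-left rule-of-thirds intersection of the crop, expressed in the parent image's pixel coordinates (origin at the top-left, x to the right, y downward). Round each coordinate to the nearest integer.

(464, 473)

Crop width = 1277 − 57 = 1220 px; one third is 406.67 px.
Crop height = 1309 − 55 = 1254 px; one third is 418.00 px.
The top-left point is one-third across and one-third down within the crop:
x = 57 + 1 × 406.67 ≈ 464; y = 55 + 1 × 418.00 ≈ 473.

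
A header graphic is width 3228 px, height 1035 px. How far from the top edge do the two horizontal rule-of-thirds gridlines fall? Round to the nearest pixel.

1035 / 3 = 345, so the horizontal lines sit at one and two thirds of 1035.

y = 345 px and y = 690 px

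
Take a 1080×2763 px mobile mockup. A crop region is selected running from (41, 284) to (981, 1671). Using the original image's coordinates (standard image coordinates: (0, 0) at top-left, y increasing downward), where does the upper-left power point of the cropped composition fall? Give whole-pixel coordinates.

x = 354 px, y = 746 px

Crop width = 981 − 41 = 940 px; one third is 313.33 px.
Crop height = 1671 − 284 = 1387 px; one third is 462.33 px.
The upper-left point is one-third across and one-third down within the crop:
x = 41 + 1 × 313.33 ≈ 354; y = 284 + 1 × 462.33 ≈ 746.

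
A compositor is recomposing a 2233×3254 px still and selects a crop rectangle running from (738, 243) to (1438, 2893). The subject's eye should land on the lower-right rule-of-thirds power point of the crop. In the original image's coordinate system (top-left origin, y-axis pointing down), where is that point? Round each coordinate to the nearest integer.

(1205, 2010)

Crop width = 1438 − 738 = 700 px; one third is 233.33 px.
Crop height = 2893 − 243 = 2650 px; one third is 883.33 px.
The lower-right point is two-thirds across and two-thirds down within the crop:
x = 738 + 2 × 233.33 ≈ 1205; y = 243 + 2 × 883.33 ≈ 2010.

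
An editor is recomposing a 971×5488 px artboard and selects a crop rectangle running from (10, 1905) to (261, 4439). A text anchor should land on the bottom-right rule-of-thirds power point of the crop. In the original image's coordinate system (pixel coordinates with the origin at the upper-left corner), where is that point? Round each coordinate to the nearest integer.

(177, 3594)

Crop width = 261 − 10 = 251 px; one third is 83.67 px.
Crop height = 4439 − 1905 = 2534 px; one third is 844.67 px.
The bottom-right point is two-thirds across and two-thirds down within the crop:
x = 10 + 2 × 83.67 ≈ 177; y = 1905 + 2 × 844.67 ≈ 3594.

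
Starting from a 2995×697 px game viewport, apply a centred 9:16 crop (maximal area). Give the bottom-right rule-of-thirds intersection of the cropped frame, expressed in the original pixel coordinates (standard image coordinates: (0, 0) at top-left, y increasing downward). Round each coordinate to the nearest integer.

2995/697 > 9/16, so the 9:16 crop keeps the full height 697 and trims width to 697 × 9/16 = 392.06 px.
Left offset = (2995 − 392.06)/2 = 1301.47 px; top offset = 0.
Bottom-right is two-thirds across and two-thirds down within the crop:
x = 1301.47 + 2 × 392.06/3 ≈ 1563; y = 0.00 + 2 × 697.00/3 ≈ 465.

(1563, 465)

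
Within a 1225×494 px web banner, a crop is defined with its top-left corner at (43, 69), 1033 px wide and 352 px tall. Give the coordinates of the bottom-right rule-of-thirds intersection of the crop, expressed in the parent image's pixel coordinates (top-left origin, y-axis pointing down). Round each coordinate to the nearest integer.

x = 732 px, y = 304 px

One third of the crop width 1033 is 344.33 px.
One third of the crop height 352 is 117.33 px.
The bottom-right point is two-thirds across and two-thirds down within the crop:
x = 43 + 2 × 344.33 ≈ 732; y = 69 + 2 × 117.33 ≈ 304.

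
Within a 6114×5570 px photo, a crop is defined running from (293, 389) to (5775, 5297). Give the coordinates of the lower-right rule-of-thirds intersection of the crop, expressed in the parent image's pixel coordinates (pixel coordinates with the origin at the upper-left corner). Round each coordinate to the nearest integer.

Crop width = 5775 − 293 = 5482 px; one third is 1827.33 px.
Crop height = 5297 − 389 = 4908 px; one third is 1636.00 px.
The lower-right point is two-thirds across and two-thirds down within the crop:
x = 293 + 2 × 1827.33 ≈ 3948; y = 389 + 2 × 1636.00 ≈ 3661.

x = 3948 px, y = 3661 px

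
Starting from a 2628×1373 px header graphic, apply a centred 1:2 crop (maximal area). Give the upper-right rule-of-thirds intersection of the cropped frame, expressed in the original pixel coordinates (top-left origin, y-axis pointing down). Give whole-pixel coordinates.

(1428, 458)

2628/1373 > 1/2, so the 1:2 crop keeps the full height 1373 and trims width to 1373 × 1/2 = 686.50 px.
Left offset = (2628 − 686.50)/2 = 970.75 px; top offset = 0.
Upper-right is two-thirds across and one-third down within the crop:
x = 970.75 + 2 × 686.50/3 ≈ 1428; y = 0.00 + 1 × 1373.00/3 ≈ 458.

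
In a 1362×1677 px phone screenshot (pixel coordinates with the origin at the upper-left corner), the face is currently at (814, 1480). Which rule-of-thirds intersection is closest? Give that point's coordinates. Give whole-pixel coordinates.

Third lines: x ∈ {454, 908}, y ∈ {559, 1118}.
814 is closer to x = 908; 1480 is closer to y = 1118.
So the nearest intersection is the lower-right power point.

(908, 1118)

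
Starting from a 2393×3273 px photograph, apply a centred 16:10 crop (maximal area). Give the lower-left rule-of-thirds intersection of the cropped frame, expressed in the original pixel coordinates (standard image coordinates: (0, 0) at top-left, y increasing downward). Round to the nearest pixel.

2393/3273 < 16/10, so the 16:10 crop keeps the full width 2393 and trims height to 2393 × 10/16 = 1495.62 px.
Top offset = (3273 − 1495.62)/2 = 888.69 px; left offset = 0.
Lower-left is one-third across and two-thirds down within the crop:
x = 0.00 + 1 × 2393.00/3 ≈ 798; y = 888.69 + 2 × 1495.62/3 ≈ 1886.

(798, 1886)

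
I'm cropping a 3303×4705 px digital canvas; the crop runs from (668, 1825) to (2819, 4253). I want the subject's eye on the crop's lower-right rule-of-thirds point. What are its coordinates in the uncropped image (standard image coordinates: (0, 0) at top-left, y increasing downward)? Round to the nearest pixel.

Crop width = 2819 − 668 = 2151 px; one third is 717.00 px.
Crop height = 4253 − 1825 = 2428 px; one third is 809.33 px.
The lower-right point is two-thirds across and two-thirds down within the crop:
x = 668 + 2 × 717.00 ≈ 2102; y = 1825 + 2 × 809.33 ≈ 3444.

(2102, 3444)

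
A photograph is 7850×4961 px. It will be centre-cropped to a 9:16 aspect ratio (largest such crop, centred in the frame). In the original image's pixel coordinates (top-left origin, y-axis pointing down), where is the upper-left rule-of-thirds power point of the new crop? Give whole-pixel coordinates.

x = 3460 px, y = 1654 px

7850/4961 > 9/16, so the 9:16 crop keeps the full height 4961 and trims width to 4961 × 9/16 = 2790.56 px.
Left offset = (7850 − 2790.56)/2 = 2529.72 px; top offset = 0.
Upper-left is one-third across and one-third down within the crop:
x = 2529.72 + 1 × 2790.56/3 ≈ 3460; y = 0.00 + 1 × 4961.00/3 ≈ 1654.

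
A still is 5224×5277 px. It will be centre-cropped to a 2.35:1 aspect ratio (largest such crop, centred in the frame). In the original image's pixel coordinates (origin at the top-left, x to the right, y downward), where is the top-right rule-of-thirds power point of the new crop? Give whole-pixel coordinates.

5224/5277 < 2.35/1, so the 2.35:1 crop keeps the full width 5224 and trims height to 5224 × 1/2.35 = 2222.98 px.
Top offset = (5277 − 2222.98)/2 = 1527.01 px; left offset = 0.
Top-right is two-thirds across and one-third down within the crop:
x = 0.00 + 2 × 5224.00/3 ≈ 3483; y = 1527.01 + 1 × 2222.98/3 ≈ 2268.

(3483, 2268)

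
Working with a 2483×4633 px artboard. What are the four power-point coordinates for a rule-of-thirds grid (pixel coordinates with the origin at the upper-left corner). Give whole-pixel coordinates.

(828, 1544), (1655, 1544), (828, 3089), (1655, 3089)

One third of 2483 is 827.67; one third of 4633 is 1544.33.
Vertical third lines at x = 828 and x = 1655; horizontal third lines at y = 1544 and y = 3089.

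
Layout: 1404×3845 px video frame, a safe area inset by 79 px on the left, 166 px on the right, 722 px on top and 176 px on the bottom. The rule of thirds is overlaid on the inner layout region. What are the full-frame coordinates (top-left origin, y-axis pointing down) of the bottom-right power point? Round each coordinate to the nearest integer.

(852, 2687)

Content width = 1404 − 79 − 166 = 1159 px; content height = 3845 − 722 − 176 = 2947 px.
Bottom-right is two-thirds across and two-thirds down within the inner layout region.
x = 79 + 2 × 1159/3 = 79 + 772.67 ≈ 852
y = 722 + 2 × 2947/3 = 722 + 1964.67 ≈ 2687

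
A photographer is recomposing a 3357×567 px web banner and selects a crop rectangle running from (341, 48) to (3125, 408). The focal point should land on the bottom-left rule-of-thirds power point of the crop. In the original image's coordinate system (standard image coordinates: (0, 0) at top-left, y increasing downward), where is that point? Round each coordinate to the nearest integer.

Crop width = 3125 − 341 = 2784 px; one third is 928.00 px.
Crop height = 408 − 48 = 360 px; one third is 120.00 px.
The bottom-left point is one-third across and two-thirds down within the crop:
x = 341 + 1 × 928.00 ≈ 1269; y = 48 + 2 × 120.00 ≈ 288.

x = 1269 px, y = 288 px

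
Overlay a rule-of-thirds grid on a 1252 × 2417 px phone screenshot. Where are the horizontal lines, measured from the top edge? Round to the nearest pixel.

806 px and 1611 px

2417 / 3 = 805.67, so the horizontal lines sit at one and two thirds of 2417.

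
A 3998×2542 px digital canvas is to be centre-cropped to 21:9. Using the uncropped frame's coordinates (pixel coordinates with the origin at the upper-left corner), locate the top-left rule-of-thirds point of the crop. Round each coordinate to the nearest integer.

3998/2542 < 21/9, so the 21:9 crop keeps the full width 3998 and trims height to 3998 × 9/21 = 1713.43 px.
Top offset = (2542 − 1713.43)/2 = 414.29 px; left offset = 0.
Top-left is one-third across and one-third down within the crop:
x = 0.00 + 1 × 3998.00/3 ≈ 1333; y = 414.29 + 1 × 1713.43/3 ≈ 985.

x = 1333 px, y = 985 px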